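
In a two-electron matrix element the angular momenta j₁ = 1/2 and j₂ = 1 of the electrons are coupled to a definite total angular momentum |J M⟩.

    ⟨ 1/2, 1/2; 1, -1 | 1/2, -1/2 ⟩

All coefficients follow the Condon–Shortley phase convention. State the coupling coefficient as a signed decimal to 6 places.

+√(2/3) ≈ +0.816497

√[2·1!0!1!/3! · 1!0!0!2!0!1!] = √(2/3)
  +(−1)^0/∏(0,1,0,0,0,1)! = 1  (running 1)
⟨..|..⟩ = √(2/3)·(1) = +0.816497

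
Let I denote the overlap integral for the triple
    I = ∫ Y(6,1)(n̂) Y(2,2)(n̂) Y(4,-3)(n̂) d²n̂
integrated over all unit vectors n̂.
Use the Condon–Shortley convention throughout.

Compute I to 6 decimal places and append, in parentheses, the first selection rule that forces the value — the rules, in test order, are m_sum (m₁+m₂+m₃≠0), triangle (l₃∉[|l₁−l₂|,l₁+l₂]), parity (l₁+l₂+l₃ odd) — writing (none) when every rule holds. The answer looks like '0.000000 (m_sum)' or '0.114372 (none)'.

-0.035563 (none)

Checks pass: Σm=0; 12 even; l₃=4∈[4,8].
(2·6+1)(2·2+1)(2·4+1) = 585
Δ: 4! 8! 0! / 13! → 1/6435
sum: t=2:+1/2304 = 1/2304
3j²(6 2 4; 0 0 0) = Δ·Π!·Σ² = 5/143  (sign +1)
sum: t=4:+1/120960 = 1/120960
3j²(6 2 4; 1 2 -3) = Δ·Π!·Σ² = 1/1287  (sign -1)
combine: 4πI² = 585·5/143·1/1287 = 25/1573
take √, sign -1: I = -0.03556319
No selection rule forces the value: the integral is nonzero (none).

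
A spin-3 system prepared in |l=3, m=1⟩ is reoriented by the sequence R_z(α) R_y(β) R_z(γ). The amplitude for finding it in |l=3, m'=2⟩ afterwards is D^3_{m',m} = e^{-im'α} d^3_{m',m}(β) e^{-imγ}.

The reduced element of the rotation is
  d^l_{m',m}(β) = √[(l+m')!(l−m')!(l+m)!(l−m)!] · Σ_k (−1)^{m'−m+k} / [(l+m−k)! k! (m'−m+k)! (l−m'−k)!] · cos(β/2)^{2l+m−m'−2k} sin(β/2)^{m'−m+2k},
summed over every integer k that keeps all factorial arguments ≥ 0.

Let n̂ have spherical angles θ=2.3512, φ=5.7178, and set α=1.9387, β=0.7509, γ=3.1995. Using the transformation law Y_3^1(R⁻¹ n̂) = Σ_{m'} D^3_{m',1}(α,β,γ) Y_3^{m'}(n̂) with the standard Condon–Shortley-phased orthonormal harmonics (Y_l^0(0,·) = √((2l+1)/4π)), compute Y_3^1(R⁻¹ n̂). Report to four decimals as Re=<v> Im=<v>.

Re=0.0379 Im=-0.4247

Need the full column D^3_{m',1} for m'=−3..3 at α=1.9387, β=0.7509, γ=3.1995.
cos(β/2)=0.930343, sin(β/2)=0.366691
d^3_{-3,1}: single k=4 term ⇒ +0.060609;  D = -0.052446+0.030377i
d^3_{-2,1}: k∈[3..4] ⇒ +0.251108 -0.019505 = +0.231603;  D = +0.180394+0.145252i
d^3_{-1,1}: k∈[2..4] ⇒ +0.604400 -0.125192 +0.002431 = +0.481638;  D = +0.146926-0.458681i
d^3_{0,1}: k∈[1..3] ⇒ +0.885332 -0.412612 +0.021367 = +0.494086;  D = -0.493258+0.028595i
d^3_{1,1}: k∈[0..2] ⇒ +0.648422 -0.805866 +0.093894 = -0.063550;  D = -0.026250-0.057875i
d^3_{2,1}: k∈[0..1] ⇒ -0.808193 +0.251108 = -0.557085;  D = -0.390629+0.397181i
d^3_{3,1}: single k=0 term ⇒ +0.390138;  D = -0.357932-0.155219i
Y_3^{m'}(θ=2.3512,φ=5.7178) and Σ D·Y over m':
  (-0.0524+0.0304i)·(-0.0187+0.1486i)  (+0.1804+0.1453i)·(-0.1547-0.3285i)  (+0.1469-0.4587i)·(+0.2860+0.1815i)  (-0.4933+0.0286i)·(+0.1378+0.0000i)  (-0.0262-0.0579i)·(-0.2860+0.1815i)  (-0.3906+0.3972i)·(-0.1547+0.3285i)  (-0.3579-0.1552i)·(+0.0187+0.1486i)
Y_3^1(R⁻¹ n̂) = +0.037876-0.424731i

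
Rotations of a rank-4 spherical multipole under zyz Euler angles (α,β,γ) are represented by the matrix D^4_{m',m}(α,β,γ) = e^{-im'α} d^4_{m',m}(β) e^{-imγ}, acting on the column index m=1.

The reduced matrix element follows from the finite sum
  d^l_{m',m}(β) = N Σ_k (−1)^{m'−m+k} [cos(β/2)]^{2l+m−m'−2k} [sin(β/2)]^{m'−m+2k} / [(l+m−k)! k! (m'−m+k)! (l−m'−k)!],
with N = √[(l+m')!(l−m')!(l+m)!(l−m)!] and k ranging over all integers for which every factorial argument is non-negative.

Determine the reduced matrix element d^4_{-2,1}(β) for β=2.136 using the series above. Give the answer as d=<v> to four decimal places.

d^4_{-2,1}(β=2.1360) via the finite sum:
c=cos(2.136000/2)=0.481878, s=sin(2.136000/2)=0.876239; N=√[2·720·120·6]=1018.233765
The bounds max(0,m−m')=3 and min(l+m,l−m')=5 give 3 terms
  k=3: (−1)^0·1018.2338/(72)·0.4819^5·0.8762^3 = +0.247210
  k=4: (−1)^1·1018.2338/(48)·0.4819^3·0.8762^5 = -1.226107
  k=5: (−1)^2·1018.2338/(240)·0.4819^1·0.8762^7 = +0.810829
d^4_{-2,1}(2.1360) = +0.247210 -1.226107 +0.810829 = -0.168068

d=-0.1681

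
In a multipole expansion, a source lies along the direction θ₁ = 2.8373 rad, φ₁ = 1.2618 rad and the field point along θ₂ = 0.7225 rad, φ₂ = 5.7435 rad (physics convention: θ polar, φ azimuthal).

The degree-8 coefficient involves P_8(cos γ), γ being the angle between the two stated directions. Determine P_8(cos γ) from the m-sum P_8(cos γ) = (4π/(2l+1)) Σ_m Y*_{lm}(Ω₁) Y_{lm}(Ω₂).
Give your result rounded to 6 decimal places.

0.158346

Expand P_8 via completeness: Σ_{m} conj(Y_{8,m}) at Ω₁ times Y_{8,m} at Ω₂ —
  [-8]  conj(Y_{8,-8})(Ω₁) = (-0.000026, -0.000021) ; Y_{8,-8}(Ω₂) = (-0.007249, -0.017393) ; Δ = (-0.000000, 0.000001)
  [-7]  conj(Y_{8,-7})(Ω₁) = (0.000354, -0.000238) ; Y_{8,-7}(Ω₂) = (-0.068777, -0.050803) ; Δ = (-0.000036, -0.000002)
  [-6]  conj(Y_{8,-6})(Ω₁) = (0.000963, 0.003309) ; Y_{8,-6}(Ω₂) = (-0.233085, -0.022567) ; Δ = (-0.000150, -0.000793)
  [-5]  conj(Y_{8,-5})(Ω₁) = (-0.019950, -0.000515) ; Y_{8,-5}(Ω₂) = (-0.379095, 0.179939) ; Δ = (0.007655, -0.003394)
  [-4]  conj(Y_{8,-4})(Ω₁) = (0.027938, -0.080304) ; Y_{8,-4}(Ω₂) = (-0.249424, 0.374183) ; Δ = (0.023080, 0.030484)
  [-3]  conj(Y_{8,-3})(Ω₁) = (0.208786, 0.156689) ; Y_{8,-3}(Ω₂) = (-0.006571, 0.136063) ; Δ = (-0.022692, 0.027378)
  [-2]  conj(Y_{8,-2})(Ω₁) = (-0.434279, 0.308722) ; Y_{8,-2}(Ω₂) = (-0.148472, -0.277403) ; Δ = (0.150119, 0.074634)
  [-1]  conj(Y_{8,-1})(Ω₁) = (-0.169594, -0.531273) ; Y_{8,-1}(Ω₂) = (-0.259865, -0.155660) ; Δ = (-0.038626, 0.164458)
  [+0]  conj(Y_{8,0})(Ω₁) = (-0.106815, -0.000000) ; Y_{8,0}(Ω₂) = (0.229239, 0.000000) ; Δ = (-0.024486, -0.000000)
  [+1]  conj(Y_{8,1})(Ω₁) = (0.169594, -0.531273) ; Y_{8,1}(Ω₂) = (0.259865, -0.155660) ; Δ = (-0.038626, -0.164458)
  [+2]  conj(Y_{8,2})(Ω₁) = (-0.434279, -0.308722) ; Y_{8,2}(Ω₂) = (-0.148472, 0.277403) ; Δ = (0.150119, -0.074634)
  [+3]  conj(Y_{8,3})(Ω₁) = (-0.208786, 0.156689) ; Y_{8,3}(Ω₂) = (0.006571, 0.136063) ; Δ = (-0.022692, -0.027378)
  [+4]  conj(Y_{8,4})(Ω₁) = (0.027938, 0.080304) ; Y_{8,4}(Ω₂) = (-0.249424, -0.374183) ; Δ = (0.023080, -0.030484)
  [+5]  conj(Y_{8,5})(Ω₁) = (0.019950, -0.000515) ; Y_{8,5}(Ω₂) = (0.379095, 0.179939) ; Δ = (0.007655, 0.003394)
  [+6]  conj(Y_{8,6})(Ω₁) = (0.000963, -0.003309) ; Y_{8,6}(Ω₂) = (-0.233085, 0.022567) ; Δ = (-0.000150, 0.000793)
  [+7]  conj(Y_{8,7})(Ω₁) = (-0.000354, -0.000238) ; Y_{8,7}(Ω₂) = (0.068777, -0.050803) ; Δ = (-0.000036, 0.000002)
  [+8]  conj(Y_{8,8})(Ω₁) = (-0.000026, 0.000021) ; Y_{8,8}(Ω₂) = (-0.007249, 0.017393) ; Δ = (-0.000000, -0.000001)
Total Σ_m = (0.214213, 0.000000). Multiply by 0.739198: (0.158346, 0.000000). P_8(cos γ) = 0.158346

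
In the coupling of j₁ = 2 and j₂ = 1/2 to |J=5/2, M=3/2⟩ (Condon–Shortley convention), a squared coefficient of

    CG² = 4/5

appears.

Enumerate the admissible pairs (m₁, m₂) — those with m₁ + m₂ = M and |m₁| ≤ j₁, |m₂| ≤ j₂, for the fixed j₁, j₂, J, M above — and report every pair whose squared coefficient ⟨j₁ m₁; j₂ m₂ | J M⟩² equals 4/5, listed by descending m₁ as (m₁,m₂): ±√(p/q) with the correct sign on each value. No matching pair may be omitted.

(1,1/2): +√(4/5)

Admissible pairs with m₁+m₂ = M = 3/2: (1,1/2), (2,-1/2)
  (m₁,m₂)=(2,-1/2): CG² = 1/5, CG = +√(1/5)
  (m₁,m₂)=(1,1/2): CG² = 4/5, CG = +√(4/5)   ← matches the target
Pairs with CG² = 4/5: (1,1/2): +√(4/5)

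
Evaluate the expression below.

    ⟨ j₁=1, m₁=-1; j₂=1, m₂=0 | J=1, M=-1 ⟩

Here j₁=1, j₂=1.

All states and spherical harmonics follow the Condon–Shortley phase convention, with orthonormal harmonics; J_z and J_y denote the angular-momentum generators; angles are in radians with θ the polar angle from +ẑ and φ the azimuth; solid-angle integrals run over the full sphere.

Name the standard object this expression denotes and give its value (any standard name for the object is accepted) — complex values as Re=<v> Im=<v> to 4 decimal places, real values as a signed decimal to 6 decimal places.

Clebsch–Gordan coefficient, −√(1/2) ≈ -0.707107

This is a Clebsch–Gordan (vector-coupling) coefficient.
√[3·1!1!1!/4! · 0!2!1!1!0!2!] = √(1/2)
  +(−1)^1/∏(1,0,1,0,0,1)! = -1  (running -1)
⟨..|..⟩ = √(1/2)·(-1) = -0.707107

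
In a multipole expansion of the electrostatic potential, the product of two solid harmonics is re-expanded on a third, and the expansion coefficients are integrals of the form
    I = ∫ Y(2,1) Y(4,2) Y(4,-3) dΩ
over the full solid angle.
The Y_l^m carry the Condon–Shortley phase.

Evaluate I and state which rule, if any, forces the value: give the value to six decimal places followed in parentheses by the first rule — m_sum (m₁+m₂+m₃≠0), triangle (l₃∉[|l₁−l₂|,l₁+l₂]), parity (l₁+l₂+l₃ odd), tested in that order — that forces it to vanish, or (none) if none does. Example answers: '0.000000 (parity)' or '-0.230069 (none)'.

-0.187702 (none)

m-sum 0 ✓  L=10 even ✓  2≤4≤6 ✓
Π(2lᵢ+1) = 5×9×9 = 405
triangle coeff Δ(2,4,4) = 1/13860
Σ_t [0,2]: t=0:+1/192 t=1:−1/36 t=2:+1/192 = -5/288
(3j)²=20/693 [(2 4 4; 0 0 0)], sign=-1
Σ_t [0,1]: t=0:+1/1440 t=1:−1/240 = -1/288
(3j)²=5/132 [(2 4 4; 1 2 -3)], sign=+1
⇒ 4πI² = 375/847
I = (-1)√(375/847/(4π)) = -0.18770204
No selection rule forces the value: the integral is nonzero (none).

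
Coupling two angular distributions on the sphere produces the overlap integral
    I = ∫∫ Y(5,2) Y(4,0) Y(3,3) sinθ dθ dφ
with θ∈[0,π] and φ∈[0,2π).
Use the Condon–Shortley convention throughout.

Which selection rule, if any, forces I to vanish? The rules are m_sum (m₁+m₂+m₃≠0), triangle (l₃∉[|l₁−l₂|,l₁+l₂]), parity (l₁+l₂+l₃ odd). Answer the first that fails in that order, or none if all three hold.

m_sum

azimuthal sum: 2 + 0 + 3 = 5  ✗
1 ≤ 3 ≤ 9 (triangle on l)
L = 5 + 4 + 3 = 12 (even)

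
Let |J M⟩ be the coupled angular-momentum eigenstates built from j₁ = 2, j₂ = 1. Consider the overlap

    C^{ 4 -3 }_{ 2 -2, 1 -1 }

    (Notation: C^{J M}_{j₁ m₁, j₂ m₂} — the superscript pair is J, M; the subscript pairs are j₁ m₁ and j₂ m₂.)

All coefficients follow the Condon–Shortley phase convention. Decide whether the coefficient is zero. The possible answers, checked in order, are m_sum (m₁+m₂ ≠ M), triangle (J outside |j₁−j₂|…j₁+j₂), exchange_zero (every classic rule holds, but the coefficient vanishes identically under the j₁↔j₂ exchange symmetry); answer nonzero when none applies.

m-sum: m₁+m₂ = -2+(-1) = -3, M = -3  ✓
triangle: need |j₁−j₂| ≤ J ≤ j₁+j₂, i.e. J ∈ [1, 3]; J = 4 is outside ✗ ⇒ coefficient is 0

triangle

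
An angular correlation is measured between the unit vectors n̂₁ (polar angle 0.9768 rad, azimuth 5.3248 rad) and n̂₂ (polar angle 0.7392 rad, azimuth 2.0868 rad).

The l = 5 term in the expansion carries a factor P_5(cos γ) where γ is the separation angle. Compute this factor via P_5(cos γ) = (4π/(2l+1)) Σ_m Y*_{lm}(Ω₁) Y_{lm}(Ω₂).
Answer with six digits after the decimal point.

-0.241789

Expand P_5 via completeness: Σ_{m} conj(Y_{5,m}) at Ω₁ times Y_{5,m} at Ω₂ —
  term(m=-5) = -0.010353-0.005417i   from Y*(Ω₁)=+0.014414+0.180834i, Y(Ω₂)=-0.034300+0.054519i
  term(m=-4) = +0.080207+0.032561i   from Y*(Ω₁)=-0.298321+0.247194i, Y(Ω₂)=-0.105788-0.196804i
  term(m=-3) = -0.142171-0.042305i   from Y*(Ω₁)=-0.345526-0.094303i, Y(Ω₂)=+0.414037+0.009436i
  term(m=-2) = -0.013987-0.002731i   from Y*(Ω₁)=+0.013317+0.036943i, Y(Ω₂)=-0.186200+0.311483i
  term(m=-1) = -0.028878-0.002793i   from Y*(Ω₁)=-0.202140+0.287738i, Y(Ω₂)=+0.040710+0.071765i
  term(m=+0) = +0.018714+0.000000i   from Y*(Ω₁)=-0.048779-0.000000i, Y(Ω₂)=-0.383637+0.000000i
  term(m=+1) = -0.028878+0.002793i   from Y*(Ω₁)=+0.202140+0.287738i, Y(Ω₂)=-0.040710+0.071765i
  term(m=+2) = -0.013987+0.002731i   from Y*(Ω₁)=+0.013317-0.036943i, Y(Ω₂)=-0.186200-0.311483i
  term(m=+3) = -0.142171+0.042305i   from Y*(Ω₁)=+0.345526-0.094303i, Y(Ω₂)=-0.414037+0.009436i
  term(m=+4) = +0.080207-0.032561i   from Y*(Ω₁)=-0.298321-0.247194i, Y(Ω₂)=-0.105788+0.196804i
  term(m=+5) = -0.010353+0.005417i   from Y*(Ω₁)=-0.014414+0.180834i, Y(Ω₂)=+0.034300+0.054519i
Total Σ_m = -0.211651+0.000000i. Multiply by 1.142397: -0.241789+0.000000i. P_5(cos γ) = -0.241789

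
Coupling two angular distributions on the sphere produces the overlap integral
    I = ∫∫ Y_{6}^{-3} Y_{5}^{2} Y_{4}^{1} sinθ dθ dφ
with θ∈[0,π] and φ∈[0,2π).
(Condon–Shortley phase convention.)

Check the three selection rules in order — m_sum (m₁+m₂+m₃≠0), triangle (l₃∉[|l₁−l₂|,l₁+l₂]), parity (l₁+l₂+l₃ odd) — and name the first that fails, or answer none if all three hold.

parity

Σmᵢ = 0  ✓
l₃∈[|l₁−l₂|,l₁+l₂]=[1,11], have l₃=4  ✓
Σlᵢ = 15 ⇒ odd  ✗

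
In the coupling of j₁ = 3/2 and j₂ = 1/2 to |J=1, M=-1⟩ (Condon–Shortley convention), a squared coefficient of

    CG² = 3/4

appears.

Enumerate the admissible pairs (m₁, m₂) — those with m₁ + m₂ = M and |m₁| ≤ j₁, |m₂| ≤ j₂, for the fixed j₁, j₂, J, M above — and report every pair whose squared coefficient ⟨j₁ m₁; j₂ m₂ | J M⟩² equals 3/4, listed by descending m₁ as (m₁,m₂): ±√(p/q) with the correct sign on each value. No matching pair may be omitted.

(-3/2,1/2): −√(3/4)

Admissible pairs with m₁+m₂ = M = -1: (-3/2,1/2), (-1/2,-1/2)
  (m₁,m₂)=(-1/2,-1/2): CG² = 1/4, CG = +√(1/4)
  (m₁,m₂)=(-3/2,1/2): CG² = 3/4, CG = −√(3/4)   ← matches the target
Pairs with CG² = 3/4: (-3/2,1/2): −√(3/4)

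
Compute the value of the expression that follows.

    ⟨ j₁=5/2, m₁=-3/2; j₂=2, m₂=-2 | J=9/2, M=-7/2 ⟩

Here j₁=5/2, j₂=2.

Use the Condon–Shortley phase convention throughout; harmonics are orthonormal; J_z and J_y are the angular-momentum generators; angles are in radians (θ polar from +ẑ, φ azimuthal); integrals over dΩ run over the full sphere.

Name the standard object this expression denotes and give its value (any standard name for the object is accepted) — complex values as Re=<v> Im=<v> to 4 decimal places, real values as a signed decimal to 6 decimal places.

Clebsch–Gordan coefficient, +√(5/9) ≈ +0.745356

This is a Clebsch–Gordan (vector-coupling) coefficient.
triangle: 0!·5!·4!/10! = 2880/3628800
(j±m)!: 1!·4!·0!·4!·1!·8! = 23224320
prefactor² = (2J+1)·Δ·N² = 184320
  k=0: +1/(0!·0!·4!·0!·1!·4!) = 1/576
Σ = 1/576  ⇒  CG² = 184320·(1/576)² = 5/9
CG = +√(5/9) = +0.745356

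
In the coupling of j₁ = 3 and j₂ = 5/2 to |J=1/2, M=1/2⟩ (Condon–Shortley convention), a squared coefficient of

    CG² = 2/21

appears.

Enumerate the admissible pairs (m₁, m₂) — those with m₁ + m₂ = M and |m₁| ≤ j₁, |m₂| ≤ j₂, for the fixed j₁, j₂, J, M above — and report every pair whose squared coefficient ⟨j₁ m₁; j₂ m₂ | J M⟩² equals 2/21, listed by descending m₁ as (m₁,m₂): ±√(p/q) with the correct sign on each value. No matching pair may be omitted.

(-1,3/2): +√(2/21)

Admissible pairs with m₁+m₂ = M = 1/2: (-2,5/2), (-1,3/2), (0,1/2), (1,-1/2), (2,-3/2), (3,-5/2)
  (m₁,m₂)=(3,-5/2): CG² = 2/7, CG = +√(2/7)
  (m₁,m₂)=(2,-3/2): CG² = 5/21, CG = −√(5/21)
  (m₁,m₂)=(1,-1/2): CG² = 4/21, CG = +√(4/21)
  (m₁,m₂)=(0,1/2): CG² = 1/7, CG = −√(1/7)
  (m₁,m₂)=(-1,3/2): CG² = 2/21, CG = +√(2/21)   ← matches the target
  (m₁,m₂)=(-2,5/2): CG² = 1/21, CG = −√(1/21)
Pairs with CG² = 2/21: (-1,3/2): +√(2/21)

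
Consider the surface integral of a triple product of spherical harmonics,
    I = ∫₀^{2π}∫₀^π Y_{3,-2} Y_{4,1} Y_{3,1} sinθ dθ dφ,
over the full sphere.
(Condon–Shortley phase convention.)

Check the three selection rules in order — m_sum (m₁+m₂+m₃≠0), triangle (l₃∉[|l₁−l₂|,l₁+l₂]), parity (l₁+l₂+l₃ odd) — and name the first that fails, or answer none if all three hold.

Σmᵢ = 0  ✓
l₃∈[|l₁−l₂|,l₁+l₂]=[1,7], have l₃=3  ✓
Σlᵢ = 10 ⇒ even  ✓

none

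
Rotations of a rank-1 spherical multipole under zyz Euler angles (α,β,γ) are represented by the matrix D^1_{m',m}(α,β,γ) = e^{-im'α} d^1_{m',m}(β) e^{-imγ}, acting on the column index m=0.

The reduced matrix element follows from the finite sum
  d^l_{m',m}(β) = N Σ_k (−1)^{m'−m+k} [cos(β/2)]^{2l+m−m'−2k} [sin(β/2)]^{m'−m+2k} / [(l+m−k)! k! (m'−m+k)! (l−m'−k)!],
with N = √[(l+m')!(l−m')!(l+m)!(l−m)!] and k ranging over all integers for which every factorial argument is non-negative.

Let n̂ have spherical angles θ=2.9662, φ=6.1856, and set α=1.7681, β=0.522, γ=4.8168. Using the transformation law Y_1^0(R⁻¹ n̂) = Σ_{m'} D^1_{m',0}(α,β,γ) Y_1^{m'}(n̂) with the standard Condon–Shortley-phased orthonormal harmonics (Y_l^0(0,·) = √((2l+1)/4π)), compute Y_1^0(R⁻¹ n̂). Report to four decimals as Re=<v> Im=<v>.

Re=-0.4294 Im=0.0000

Need the full column D^1_{m',0} for m'=−1..1 at α=1.7681, β=0.5220, γ=4.8168.
cos(β/2)=0.966132, sin(β/2)=0.258047
d^1_{-1,0}: single k=1 term ⇒ +0.352574;  D = -0.069114+0.345733i
d^1_{0,0}: k∈[0..1] ⇒ +0.933412 -0.066588 = +0.866824;  D = +0.866824+0.000000i
d^1_{1,0}: single k=0 term ⇒ -0.352574;  D = +0.069114+0.345733i
Y_1^{m'}(θ=2.9662,φ=6.1856) and Σ D·Y over m':
  (-0.0691+0.3457i)·(+0.0600+0.0059i)  (+0.8668+0.0000i)·(-0.4811+0.0000i)  (+0.0691+0.3457i)·(-0.0600+0.0059i)
Y_1^0(R⁻¹ n̂) = -0.429390+0.000000i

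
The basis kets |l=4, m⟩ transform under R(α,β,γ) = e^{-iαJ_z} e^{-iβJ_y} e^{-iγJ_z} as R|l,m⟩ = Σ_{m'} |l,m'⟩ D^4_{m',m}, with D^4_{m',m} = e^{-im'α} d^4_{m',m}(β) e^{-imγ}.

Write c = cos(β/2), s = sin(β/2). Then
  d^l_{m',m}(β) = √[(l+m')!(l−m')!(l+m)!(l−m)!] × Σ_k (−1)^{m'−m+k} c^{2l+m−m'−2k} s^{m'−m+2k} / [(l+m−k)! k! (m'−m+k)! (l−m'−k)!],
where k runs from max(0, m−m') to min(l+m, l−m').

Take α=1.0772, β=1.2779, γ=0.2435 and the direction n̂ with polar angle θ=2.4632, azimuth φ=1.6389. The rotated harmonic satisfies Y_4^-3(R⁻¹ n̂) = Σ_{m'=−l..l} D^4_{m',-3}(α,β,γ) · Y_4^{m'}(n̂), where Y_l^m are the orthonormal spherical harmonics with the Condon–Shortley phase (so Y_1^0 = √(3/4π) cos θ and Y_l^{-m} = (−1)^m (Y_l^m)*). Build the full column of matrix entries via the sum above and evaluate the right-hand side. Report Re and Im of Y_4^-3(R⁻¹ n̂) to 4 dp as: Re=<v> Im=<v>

Re=0.2954 Im=-0.1037

Need the full column D^4_{m',-3} for m'=−4..4 at α=1.0772, β=1.2779, γ=0.2435.
cos(β/2)=0.802722, sin(β/2)=0.596353
d^4_{-4,-3}: single k=1 term ⇒ +0.362248;  D = +0.116325-0.343063i
d^4_{-3,-3}: k∈[0..1] ⇒ +0.172394 -0.666035 = -0.493640;  D = +0.336589+0.361094i
d^4_{-2,-3}: k∈[0..1] ⇒ -0.479209 +0.793455 = +0.314246;  D = -0.303949+0.079782i
d^4_{-1,-3}: k∈[0..1] ⇒ +0.755212 -0.694695 = +0.060518;  D = -0.014203+0.058828i
d^4_{0,-3}: k∈[0..1] ⇒ -0.836375 +0.461612 = -0.374763;  D = -0.279139-0.250058i
d^4_{1,-3}: k∈[0..1] ⇒ +0.694695 -0.230049 = +0.464645;  D = +0.436998-0.157885i
d^4_{2,-3}: k∈[0..1] ⇒ -0.437923 +0.080566 = -0.357357;  D = -0.052306+0.353508i
d^4_{3,-3}: k∈[0..1] ⇒ +0.202884 -0.015997 = +0.186888;  D = -0.149847-0.111682i
d^4_{4,-3}: single k=0 term ⇒ -0.060902;  D = +0.055187-0.025759i
Y_4^{m'}(θ=2.4632,φ=1.6389) and Σ D·Y over m':
  (+0.1163-0.3431i)·(+0.0661-0.0185i)  (+0.3366+0.3611i)·(-0.0489-0.2358i)  (-0.3039+0.0798i)·(-0.4233+0.0580i)  (-0.0142+0.0588i)·(+0.0196+0.2867i)  (-0.2791-0.2501i)·(-0.2459+0.0000i)  (+0.4370-0.1579i)·(-0.0196+0.2867i)  (-0.0523+0.3535i)·(-0.4233-0.0580i)  (-0.1498-0.1117i)·(+0.0489-0.2358i)  (+0.0552-0.0258i)·(+0.0661+0.0185i)
Y_4^-3(R⁻¹ n̂) = +0.295430-0.103716i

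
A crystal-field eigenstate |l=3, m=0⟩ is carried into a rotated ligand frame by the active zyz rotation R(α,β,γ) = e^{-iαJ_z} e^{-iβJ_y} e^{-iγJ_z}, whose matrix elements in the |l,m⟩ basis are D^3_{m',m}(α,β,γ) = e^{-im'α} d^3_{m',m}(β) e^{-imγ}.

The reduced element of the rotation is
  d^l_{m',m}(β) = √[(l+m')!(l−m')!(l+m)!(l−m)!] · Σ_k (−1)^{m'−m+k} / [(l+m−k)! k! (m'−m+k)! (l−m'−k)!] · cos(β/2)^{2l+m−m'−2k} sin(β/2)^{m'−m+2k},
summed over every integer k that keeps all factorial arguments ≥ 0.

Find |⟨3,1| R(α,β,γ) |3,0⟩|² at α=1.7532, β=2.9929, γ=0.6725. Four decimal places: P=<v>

Split into d^3_{1,0}(β=2.9929) × two z-phases.
Half-angle: c=0.074278, s=0.997238. N=√(24·2·6·6)=41.569219
k∈{0,1,2} keeps every argument non-negative
  k=0: (−1)^1·41.5692/(12)·0.0743^5·0.9972^1 = -0.000008
  k=1: (−1)^2·41.5692/(4)·0.0743^3·0.9972^3 = +0.004224
  k=2: (−1)^3·41.5692/(12)·0.0743^1·0.9972^5 = -0.253772
d^3_{1,0}(2.9929) = -0.000008 +0.004224 -0.253772 = -0.249556
|D^3_{1,0}|² = |d^3_{1,0}(β)|² = (-0.249556)² = 0.062278 (the z-rotation phases have unit modulus)

P=0.0623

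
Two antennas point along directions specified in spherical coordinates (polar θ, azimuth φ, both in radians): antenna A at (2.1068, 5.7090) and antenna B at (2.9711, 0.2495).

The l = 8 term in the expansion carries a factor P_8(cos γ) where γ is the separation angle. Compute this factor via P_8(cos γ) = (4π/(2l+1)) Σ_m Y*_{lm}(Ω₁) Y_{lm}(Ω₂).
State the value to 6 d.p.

Addition theorem: P_8(cos γ) = (4π/17) Σ_m Y*_{lm}(Ω₁) Y_{lm}(Ω₂), m = −8…8:
  m=-8: Y*=(-0.018254, 0.152790)  Y=(-0.000000, -0.000000)  product (0.000000, -0.000000)
  m=-7: Y*=(0.233600, -0.281260)  Y=(0.000001, 0.000008)  product (0.000003, 0.000001)
  m=-6: Y*=(-0.422508, 0.132328)  Y=(0.000009, -0.000122)  product (0.000012, 0.000053)
  m=-5: Y*=(0.171491, 0.047584)  Y=(-0.000414, 0.001236)  product (-0.000130, 0.000192)
  m=-4: Y*=(0.166824, 0.187941)  Y=(0.005631, -0.008731)  product (0.002580, -0.000398)
  m=-3: Y*=(-0.048355, -0.316176)  Y=(-0.044778, 0.041589)  product (0.015315, 0.012147)
  m=-2: Y*=(0.040704, -0.090558)  Y=(0.221494, -0.120715)  product (-0.001916, -0.024972)
  m=-1: Y*=(-0.284448, 0.184006)  Y=(-0.621302, 0.158314)  product (0.147597, -0.159355)
  m=+0: Y*=(-0.050465, -0.000000)  Y=(0.629052, 0.000000)  product (-0.031745, -0.000000)
  m=+1: Y*=(0.284448, 0.184006)  Y=(0.621302, 0.158314)  product (0.147597, 0.159355)
  m=+2: Y*=(0.040704, 0.090558)  Y=(0.221494, 0.120715)  product (-0.001916, 0.024972)
  m=+3: Y*=(0.048355, -0.316176)  Y=(0.044778, 0.041589)  product (0.015315, -0.012147)
  m=+4: Y*=(0.166824, -0.187941)  Y=(0.005631, 0.008731)  product (0.002580, 0.000398)
  m=+5: Y*=(-0.171491, 0.047584)  Y=(0.000414, 0.001236)  product (-0.000130, -0.000192)
  m=+6: Y*=(-0.422508, -0.132328)  Y=(0.000009, 0.000122)  product (0.000012, -0.000053)
  m=+7: Y*=(-0.233600, -0.281260)  Y=(-0.000001, 0.000008)  product (0.000003, -0.000001)
  m=+8: Y*=(-0.018254, -0.152790)  Y=(-0.000000, 0.000000)  product (0.000000, 0.000000)
Σ over m = (0.295178, -0.000000); ×(4π/17) → (0.218195, -0.000000). Real part: 0.218195

0.218195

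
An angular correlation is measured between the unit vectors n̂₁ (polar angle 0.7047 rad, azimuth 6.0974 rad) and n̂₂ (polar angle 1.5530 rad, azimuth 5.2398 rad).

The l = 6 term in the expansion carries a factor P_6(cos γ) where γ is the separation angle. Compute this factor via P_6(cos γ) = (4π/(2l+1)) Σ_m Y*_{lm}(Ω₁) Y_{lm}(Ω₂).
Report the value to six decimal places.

Summing Y*_{l m}(θ₁,φ₁)·Y_{l m}(θ₂,φ₂) over m ∈ [−6, 6]; prefactor 4π/(2·6+1) = 0.966644:
  term(m=-6) = 0.00723 - 0.01564j   from Y*(Ω₁)=0.01572 - 0.03205j, Y(Ω₂)=0.48250 - 0.01104j
  term(m=-5) = -0.00178 - 0.00394j   from Y*(Ω₁)=0.08707 - 0.11649j, Y(Ω₂)=0.01438 - 0.02605j
  term(m=-4) = 0.11522 + 0.03423j   from Y*(Ω₁)=0.24909 - 0.22888j, Y(Ω₂)=0.18233 + 0.30497j
  term(m=-3) = 0.01335 - 0.00854j   from Y*(Ω₁)=0.38740 - 0.24146j, Y(Ω₂)=0.03472 - 0.00040j
  term(m=-2) = -0.01062 + 0.07305j   from Y*(Ω₁)=0.21246 - 0.08279j, Y(Ω₂)=-0.15973 + 0.28159j
  term(m=-1) = -0.00631 - 0.00729j   from Y*(Ω₁)=-0.25894 + 0.04867j, Y(Ω₂)=0.01841 + 0.03161j
  term(m=+0) = 0.10045 + 0.00000j   from Y*(Ω₁)=-0.31814 + 0.00000j, Y(Ω₂)=-0.31573 + 0.00000j
  term(m=+1) = -0.00631 + 0.00729j   from Y*(Ω₁)=0.25894 + 0.04867j, Y(Ω₂)=-0.01841 + 0.03161j
  term(m=+2) = -0.01062 - 0.07305j   from Y*(Ω₁)=0.21246 + 0.08279j, Y(Ω₂)=-0.15973 - 0.28159j
  term(m=+3) = 0.01335 + 0.00854j   from Y*(Ω₁)=-0.38740 - 0.24146j, Y(Ω₂)=-0.03472 - 0.00040j
  term(m=+4) = 0.11522 - 0.03423j   from Y*(Ω₁)=0.24909 + 0.22888j, Y(Ω₂)=0.18233 - 0.30497j
  term(m=+5) = -0.00178 + 0.00394j   from Y*(Ω₁)=-0.08707 - 0.11649j, Y(Ω₂)=-0.01438 - 0.02605j
  term(m=+6) = 0.00723 + 0.01564j   from Y*(Ω₁)=0.01572 + 0.03205j, Y(Ω₂)=0.48250 + 0.01104j
Accumulated sum 0.33463 - 0.00000j; after 4π/(2l+1) scaling, 0.32347 - 0.00000j ⇒ P_6 = 0.323470

0.323470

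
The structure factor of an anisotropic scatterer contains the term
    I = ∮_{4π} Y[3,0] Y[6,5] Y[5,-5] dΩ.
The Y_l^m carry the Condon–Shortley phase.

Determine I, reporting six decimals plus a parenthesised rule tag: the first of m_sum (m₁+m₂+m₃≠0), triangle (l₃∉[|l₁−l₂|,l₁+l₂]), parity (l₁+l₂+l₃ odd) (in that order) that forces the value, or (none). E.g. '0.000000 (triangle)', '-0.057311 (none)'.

0.207001 (none)

m-sum 0 ✓  L=14 even ✓  3≤5≤9 ✓
Π(2lᵢ+1) = 7×13×11 = 1001
triangle coeff Δ(3,6,5) = 1/675675
Σ_t [1,3]: t=1:−1/8640 t=2:+1/2304 t=3:−1/8640 = 7/34560
(3j)²=7/429 [(3 6 5; 0 0 0)], sign=-1
Σ_t [3,3]: t=3:−1/483840 = -1/483840
(3j)²=3/91 [(3 6 5; 0 5 -5)], sign=-1
⇒ 4πI² = 7/13
I = (+1)√(7/13/(4π)) = 0.20700098
No selection rule forces the value: the integral is nonzero (none).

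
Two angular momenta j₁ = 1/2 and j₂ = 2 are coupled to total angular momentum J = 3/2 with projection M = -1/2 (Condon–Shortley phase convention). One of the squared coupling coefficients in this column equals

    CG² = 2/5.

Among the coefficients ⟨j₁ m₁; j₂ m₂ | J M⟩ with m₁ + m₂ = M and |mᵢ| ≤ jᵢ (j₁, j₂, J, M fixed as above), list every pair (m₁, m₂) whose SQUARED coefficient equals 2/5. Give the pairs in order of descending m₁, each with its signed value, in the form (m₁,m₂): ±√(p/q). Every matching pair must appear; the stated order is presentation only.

(-1/2,0): −√(2/5)

Admissible pairs with m₁+m₂ = M = -1/2: (-1/2,0), (1/2,-1)
  (m₁,m₂)=(1/2,-1): CG² = 3/5, CG = +√(3/5)
  (m₁,m₂)=(-1/2,0): CG² = 2/5, CG = −√(2/5)   ← matches the target
Pairs with CG² = 2/5: (-1/2,0): −√(2/5)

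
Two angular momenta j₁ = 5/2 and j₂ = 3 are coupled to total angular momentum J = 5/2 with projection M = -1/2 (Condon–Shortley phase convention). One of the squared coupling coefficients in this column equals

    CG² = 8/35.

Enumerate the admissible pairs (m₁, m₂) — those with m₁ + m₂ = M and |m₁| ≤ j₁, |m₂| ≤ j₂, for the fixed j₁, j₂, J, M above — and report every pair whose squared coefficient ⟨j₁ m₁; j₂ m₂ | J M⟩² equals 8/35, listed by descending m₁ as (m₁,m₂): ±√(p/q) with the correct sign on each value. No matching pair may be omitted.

(1/2,-1): −√(8/35)

Admissible pairs with m₁+m₂ = M = -1/2: (-5/2,2), (-3/2,1), (-1/2,0), (1/2,-1), (3/2,-2), (5/2,-3)
  (m₁,m₂)=(5/2,-3): CG² = 5/21, CG = +√(5/21)
  (m₁,m₂)=(3/2,-2): CG² = 1/14, CG = +√(1/14)
  (m₁,m₂)=(1/2,-1): CG² = 8/35, CG = −√(8/35)   ← matches the target
  (m₁,m₂)=(-1/2,0): CG² = 8/105, CG = +√(8/105)
  (m₁,m₂)=(-3/2,1): CG² = 1/35, CG = +√(1/35)
  (m₁,m₂)=(-5/2,2): CG² = 5/14, CG = −√(5/14)
Pairs with CG² = 8/35: (1/2,-1): −√(8/35)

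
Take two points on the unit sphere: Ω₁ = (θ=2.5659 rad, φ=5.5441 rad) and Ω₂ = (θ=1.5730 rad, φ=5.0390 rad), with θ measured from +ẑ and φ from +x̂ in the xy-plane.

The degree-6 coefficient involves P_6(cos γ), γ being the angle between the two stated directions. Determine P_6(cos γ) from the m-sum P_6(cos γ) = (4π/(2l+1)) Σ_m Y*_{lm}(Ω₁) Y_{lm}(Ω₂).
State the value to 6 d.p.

Expand P_6 via completeness: Σ_{m} conj(Y_{6,m}) at Ω₁ times Y_{6,m} at Ω₂ —
  [-6]  conj(Y_{6,-6})(Ω₁) = (-0.003450, 0.012095) ; Y_{6,-6}(Ω₂) = (0.183155, 0.447010) ; Δ = (-0.006039, 0.000673)
  [-5]  conj(Y_{6,-5})(Ω₁) = (0.057097, -0.035309) ; Y_{6,-5}(Ω₂) = (-0.003681, 0.000229) ; Δ = (-0.000202, 0.000143)
  [-4]  conj(Y_{6,-4})(Ω₁) = (-0.207622, -0.038908) ; Y_{6,-4}(Ω₂) = (-0.093215, 0.344366) ; Δ = (0.032752, -0.067871)
  [-3]  conj(Y_{6,-3})(Ω₁) = (0.251717, 0.333562) ; Y_{6,-3}(Ω₂) = (-0.003576, -0.002399) ; Δ = (-0.000100, -0.001797)
  [-2]  conj(Y_{6,-2})(Ω₁) = (0.041717, -0.449092) ; Y_{6,-2}(Ω₂) = (-0.258620, 0.197922) ; Δ = (0.078097, 0.124401)
  [-1]  conj(Y_{6,-1})(Ω₁) = (-0.031833, 0.029013) ; Y_{6,-1}(Ω₂) = (-0.001456, -0.004299) ; Δ = (0.000171, 0.000095)
  [+0]  conj(Y_{6,0})(Ω₁) = (-0.419676, -0.000000) ; Y_{6,0}(Ω₂) = (-0.317814, 0.000000) ; Δ = (0.133379, 0.000000)
  [+1]  conj(Y_{6,1})(Ω₁) = (0.031833, 0.029013) ; Y_{6,1}(Ω₂) = (0.001456, -0.004299) ; Δ = (0.000171, -0.000095)
  [+2]  conj(Y_{6,2})(Ω₁) = (0.041717, 0.449092) ; Y_{6,2}(Ω₂) = (-0.258620, -0.197922) ; Δ = (0.078097, -0.124401)
  [+3]  conj(Y_{6,3})(Ω₁) = (-0.251717, 0.333562) ; Y_{6,3}(Ω₂) = (0.003576, -0.002399) ; Δ = (-0.000100, 0.001797)
  [+4]  conj(Y_{6,4})(Ω₁) = (-0.207622, 0.038908) ; Y_{6,4}(Ω₂) = (-0.093215, -0.344366) ; Δ = (0.032752, 0.067871)
  [+5]  conj(Y_{6,5})(Ω₁) = (-0.057097, -0.035309) ; Y_{6,5}(Ω₂) = (0.003681, 0.000229) ; Δ = (-0.000202, -0.000143)
  [+6]  conj(Y_{6,6})(Ω₁) = (-0.003450, -0.012095) ; Y_{6,6}(Ω₂) = (0.183155, -0.447010) ; Δ = (-0.006039, -0.000673)
Total Σ_m = (0.342737, 0.000000). Multiply by 0.966644: (0.331305, 0.000000). P_6(cos γ) = 0.331305

0.331305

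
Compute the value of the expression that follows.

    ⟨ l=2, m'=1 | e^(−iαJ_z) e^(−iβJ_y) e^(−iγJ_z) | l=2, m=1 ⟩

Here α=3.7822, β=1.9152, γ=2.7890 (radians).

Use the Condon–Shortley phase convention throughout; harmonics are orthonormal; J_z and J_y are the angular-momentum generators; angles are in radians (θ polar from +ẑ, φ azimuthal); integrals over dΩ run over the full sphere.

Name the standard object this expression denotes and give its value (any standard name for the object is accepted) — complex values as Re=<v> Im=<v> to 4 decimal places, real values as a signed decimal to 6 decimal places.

This is a Wigner D-matrix element — the rotation-matrix element ⟨l m'| R(α,β,γ) |l m⟩ in the angular-momentum basis.
First d^2_{1,1}(β=1.9152), then the phase factors e^{-i(1)α} and e^{-i(1)γ}:
Half-angle: c=0.575484, s=0.817813. N=√(6·1·6·1)=6.000000
The bounds max(0,m−m')=0 and min(l+m,l−m')=1 give 2 terms
  k=0: (−1)^0·6.0000/(6)·0.5755^4·0.8178^0 = +0.109682
  k=1: (−1)^1·6.0000/(2)·0.5755^2·0.8178^2 = -0.664502
d^2_{1,1}(1.9152) = +0.109682 -0.664502 = -0.554820
D = (-0.801733+0.597682i)·(-0.554820)·(-0.938481-0.345332i) = -0.531967+0.157596i

Wigner D-matrix element, Re=-0.5320 Im=0.1576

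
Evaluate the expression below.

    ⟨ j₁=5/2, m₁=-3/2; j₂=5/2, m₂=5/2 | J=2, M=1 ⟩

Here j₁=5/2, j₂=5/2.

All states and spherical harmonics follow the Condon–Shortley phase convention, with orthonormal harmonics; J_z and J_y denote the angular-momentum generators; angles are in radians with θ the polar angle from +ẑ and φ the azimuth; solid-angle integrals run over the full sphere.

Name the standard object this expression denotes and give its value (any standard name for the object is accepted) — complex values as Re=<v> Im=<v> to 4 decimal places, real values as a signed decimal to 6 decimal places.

Clebsch–Gordan coefficient, −√(5/14) ≈ -0.597614

This is a Clebsch–Gordan (vector-coupling) coefficient.
triangle: 3!·2!·2!/8! = 24/40320
(j±m)!: 1!·4!·5!·0!·3!·1! = 17280
prefactor² = (2J+1)·Δ·N² = 360/7
  k=3: −1/(3!·0!·1!·2!·1!·0!) = -1/12
Σ = -1/12  ⇒  CG² = 360/7·(-1/12)² = 5/14
CG = −√(5/14) = -0.597614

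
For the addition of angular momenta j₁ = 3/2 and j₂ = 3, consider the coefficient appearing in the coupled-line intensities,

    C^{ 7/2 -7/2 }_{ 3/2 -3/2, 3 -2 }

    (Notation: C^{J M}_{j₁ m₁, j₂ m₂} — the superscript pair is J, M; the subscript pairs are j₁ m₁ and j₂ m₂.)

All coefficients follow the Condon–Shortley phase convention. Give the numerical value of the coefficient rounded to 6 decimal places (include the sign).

-0.577350  (= −√(1/3))

triangle: 1!*2!*5!/9! = 240/362880
(j±m)!: 0!*3!*1!*5!*0!*7! = 3628800
prefactor² = (2J+1)*Δ*N² = 19200
  k=1: −1/(1!*0!*2!*0!*0!*5!) = -1/240
Σ = -1/240  ⇒  CG² = 19200*(-1/240)² = 1/3
CG = −√(1/3) = -0.577350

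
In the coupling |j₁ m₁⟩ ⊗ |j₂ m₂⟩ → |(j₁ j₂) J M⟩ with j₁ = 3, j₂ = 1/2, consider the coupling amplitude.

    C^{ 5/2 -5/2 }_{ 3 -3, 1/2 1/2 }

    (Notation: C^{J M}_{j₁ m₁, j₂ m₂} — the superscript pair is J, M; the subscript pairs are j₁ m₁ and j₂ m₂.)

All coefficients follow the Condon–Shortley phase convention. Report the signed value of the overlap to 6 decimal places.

-0.925820  (= −√(6/7))

triangle: 1!·5!·0!/7! = 120/5040
(j±m)!: 0!·6!·1!·0!·0!·5! = 86400
prefactor² = (2J+1)·Δ·N² = 86400/7
  k=1: −1/(1!·0!·5!·0!·0!·0!) = -1/120
Σ = -1/120  ⇒  CG² = 86400/7·(-1/120)² = 6/7
CG = −√(6/7) = -0.925820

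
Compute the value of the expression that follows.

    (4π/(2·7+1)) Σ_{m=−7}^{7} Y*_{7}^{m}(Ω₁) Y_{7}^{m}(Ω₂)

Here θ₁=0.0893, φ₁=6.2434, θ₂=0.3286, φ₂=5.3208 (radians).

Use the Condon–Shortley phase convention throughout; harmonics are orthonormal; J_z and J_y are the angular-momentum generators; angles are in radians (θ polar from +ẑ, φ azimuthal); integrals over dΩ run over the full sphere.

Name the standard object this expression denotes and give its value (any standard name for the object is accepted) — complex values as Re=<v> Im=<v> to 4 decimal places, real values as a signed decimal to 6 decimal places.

This sum is the spherical-harmonic addition theorem: it equals the Legendre polynomial P_l(cos γ) of the angle γ between the two directions.
Expand P_7 via completeness: Σ_{m} conj(Y_{7,m}) at Ω₁ times Y_{7,m} at Ω₂ —
  m=-7: (0.000000, -0.000000) × (0.000164, 0.000080) = (0.000000, 0.000000)  (running Σ = (0.000000, 0.000000))
  m=-6: (0.000001, -0.000000) × (0.001747, -0.000975) = (0.000000, -0.000000)  (running Σ = (0.000000, -0.000000))
  m=-5: (0.000024, -0.000005) × (0.001359, -0.013606) = (-0.000000, -0.000000)  (running Σ = (-0.000000, -0.000000))
  m=-4: (0.000452, -0.000073) × (-0.049486, -0.042359) = (-0.000025, -0.000016)  (running Σ = (-0.000025, -0.000016))
  m=-3: (0.006097, -0.000731) × (-0.211022, 0.054881) = (-0.001247, 0.000489)  (running Σ = (-0.001272, 0.000473))
  m=-2: (0.057585, -0.004592) × (-0.166909, 0.451668) = (-0.007538, 0.026776)  (running Σ = (-0.008810, 0.027249))
  m=-1: (0.345007, -0.013733) × (0.319457, 0.458624) = (0.116514, 0.153841)  (running Σ = (0.107704, 0.181090))
  m=0: (0.973897, -0.000000) × (-0.034739, 0.000000) = (-0.033832, 0.000000)  (running Σ = (0.073872, 0.181090))
  m=1: (-0.345007, -0.013733) × (-0.319457, 0.458624) = (0.116514, -0.153841)  (running Σ = (0.190386, 0.027249))
  m=2: (0.057585, 0.004592) × (-0.166909, -0.451668) = (-0.007538, -0.026776)  (running Σ = (0.182848, 0.000473))
  m=3: (-0.006097, -0.000731) × (0.211022, 0.054881) = (-0.001247, -0.000489)  (running Σ = (0.181602, -0.000016))
  m=4: (0.000452, 0.000073) × (-0.049486, 0.042359) = (-0.000025, 0.000016)  (running Σ = (0.181576, -0.000000))
  m=5: (-0.000024, -0.000005) × (-0.001359, -0.013606) = (-0.000000, 0.000000)  (running Σ = (0.181576, -0.000000))
  m=6: (0.000001, 0.000000) × (0.001747, 0.000975) = (0.000000, 0.000000)  (running Σ = (0.181576, 0.000000))
  m=7: (-0.000000, -0.000000) × (-0.000164, 0.000080) = (0.000000, -0.000000)  (running Σ = (0.181576, 0.000000))
Total Σ_m = (0.181576, 0.000000). Multiply by 0.837758: (0.152117, 0.000000). P_7(cos γ) = 0.152117

Legendre polynomial (addition theorem), +0.152117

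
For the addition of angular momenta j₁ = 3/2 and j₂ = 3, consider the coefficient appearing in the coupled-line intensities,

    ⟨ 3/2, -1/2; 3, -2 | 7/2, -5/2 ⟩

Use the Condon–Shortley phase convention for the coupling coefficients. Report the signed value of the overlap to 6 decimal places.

+0.377964

triangle: 1!*2!*5!/9! = 240/362880
(j±m)!: 1!*2!*1!*5!*1!*6! = 172800
prefactor² = (2J+1)*Δ*N² = 6400/7
  k=0: +1/(0!*1!*2!*1!*0!*4!) = 1/48
  k=1: −1/(1!*0!*1!*0!*1!*5!) = -1/120
Σ = 1/80  ⇒  CG² = 6400/7*(1/80)² = 1/7
CG = +√(1/7) = +0.377964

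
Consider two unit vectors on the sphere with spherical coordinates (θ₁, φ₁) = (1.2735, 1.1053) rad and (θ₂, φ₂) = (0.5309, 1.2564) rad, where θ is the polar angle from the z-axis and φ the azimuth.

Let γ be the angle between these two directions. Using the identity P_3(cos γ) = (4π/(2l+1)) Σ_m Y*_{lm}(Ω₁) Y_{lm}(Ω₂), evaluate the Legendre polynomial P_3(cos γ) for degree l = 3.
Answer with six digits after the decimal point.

-0.119461

Summing Y*_{l m}(θ₁,φ₁)·Y_{l m}(θ₂,φ₂) over m ∈ [−3, 3]; prefactor 4π/(2·3+1) = 1.795196:
  [-3]  conj(Y_{3,-3})(Ω₁) = -0.35916 - 0.06325j ; Y_{3,-3}(Ω₂) = -0.04383 + 0.03180j ; Δ = 0.01775 - 0.00865j
  [-2]  conj(Y_{3,-2})(Ω₁) = -0.16340 + 0.21955j ; Y_{3,-2}(Ω₂) = -0.18271 - 0.13288j ; Δ = 0.05903 - 0.01840j
  [-1]  conj(Y_{3,-1})(Ω₁) = -0.07919 - 0.15765j ; Y_{3,-1}(Ω₂) = 0.13755 - 0.42298j ; Δ = -0.07758 + 0.01181j
  [+0]  conj(Y_{3,0})(Ω₁) = -0.28105 + 0.00000j ; Y_{3,0}(Ω₂) = 0.23114 + 0.00000j ; Δ = -0.06496 + 0.00000j
  [+1]  conj(Y_{3,1})(Ω₁) = 0.07919 - 0.15765j ; Y_{3,1}(Ω₂) = -0.13755 - 0.42298j ; Δ = -0.07758 - 0.01181j
  [+2]  conj(Y_{3,2})(Ω₁) = -0.16340 - 0.21955j ; Y_{3,2}(Ω₂) = -0.18271 + 0.13288j ; Δ = 0.05903 + 0.01840j
  [+3]  conj(Y_{3,3})(Ω₁) = 0.35916 - 0.06325j ; Y_{3,3}(Ω₂) = 0.04383 + 0.03180j ; Δ = 0.01775 + 0.00865j
Σ over m = -0.06654 - 0.00000j; ×(4π/7) → -0.11946 - 0.00000j. Real part: -0.119461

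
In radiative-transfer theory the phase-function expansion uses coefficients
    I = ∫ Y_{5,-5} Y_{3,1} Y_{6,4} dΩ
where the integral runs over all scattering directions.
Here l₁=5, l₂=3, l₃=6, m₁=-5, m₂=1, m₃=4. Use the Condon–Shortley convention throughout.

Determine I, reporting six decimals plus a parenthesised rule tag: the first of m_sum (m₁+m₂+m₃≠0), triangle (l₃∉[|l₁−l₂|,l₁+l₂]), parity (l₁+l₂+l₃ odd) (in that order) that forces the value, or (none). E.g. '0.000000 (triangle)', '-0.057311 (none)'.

-0.152880 (none)

m-sum 0 ✓  L=14 even ✓  2≤6≤8 ✓
Π(2lᵢ+1) = 11×7×13 = 1001
triangle coeff Δ(5,3,6) = 1/675675
Σ_t [0,2]: t=0:+1/8640 t=1:−1/2304 t=2:+1/8640 = -7/34560
(3j)²=7/429 [(5 3 6; 0 0 0)], sign=-1
Σ_t [2,2]: t=2:+1/322560 = 1/322560
(3j)²=18/1001 [(5 3 6; -5 1 4)], sign=+1
⇒ 4πI² = 42/143
I = (-1)√(42/143/(4π)) = -0.15288036
No selection rule forces the value: the integral is nonzero (none).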